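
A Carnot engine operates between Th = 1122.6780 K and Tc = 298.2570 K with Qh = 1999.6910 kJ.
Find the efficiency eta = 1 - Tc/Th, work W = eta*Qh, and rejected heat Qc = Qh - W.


eta = 1 - 298.2570/1122.6780 = 0.7343
W = 0.7343 * 1999.6910 = 1468.4418 kJ
Qc = 1999.6910 - 1468.4418 = 531.2492 kJ

eta = 73.4334%, W = 1468.4418 kJ, Qc = 531.2492 kJ


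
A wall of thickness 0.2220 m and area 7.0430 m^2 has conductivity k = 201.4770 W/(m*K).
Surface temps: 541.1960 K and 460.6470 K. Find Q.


dT = 80.5490 K
Q = 201.4770 * 7.0430 * 80.5490 / 0.2220 = 514861.4111 W

514861.4111 W


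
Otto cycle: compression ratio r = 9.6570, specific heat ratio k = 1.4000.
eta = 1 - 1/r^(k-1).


r^(k-1) = 2.4771
eta = 1 - 1/2.4771 = 0.5963 = 59.6296%

59.6296%


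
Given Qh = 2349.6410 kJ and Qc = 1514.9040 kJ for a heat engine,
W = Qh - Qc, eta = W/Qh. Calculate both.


W = 2349.6410 - 1514.9040 = 834.7370 kJ
eta = 834.7370 / 2349.6410 = 0.3553 = 35.5262%

W = 834.7370 kJ, eta = 35.5262%


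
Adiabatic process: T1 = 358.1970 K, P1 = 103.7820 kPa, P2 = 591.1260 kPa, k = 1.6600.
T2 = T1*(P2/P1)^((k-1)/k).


(k-1)/k = 0.3976
(P2/P1)^exp = 1.9971
T2 = 358.1970 * 1.9971 = 715.3598 K

715.3598 K


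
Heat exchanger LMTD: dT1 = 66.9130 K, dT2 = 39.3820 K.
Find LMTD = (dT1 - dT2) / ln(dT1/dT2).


dT1/dT2 = 1.6991
ln(dT1/dT2) = 0.5301
LMTD = 27.5310 / 0.5301 = 51.9370 K

51.9370 K


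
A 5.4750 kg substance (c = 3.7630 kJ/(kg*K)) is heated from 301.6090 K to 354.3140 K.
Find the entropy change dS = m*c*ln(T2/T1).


T2/T1 = 1.1747
ln(T2/T1) = 0.1611
dS = 5.4750 * 3.7630 * 0.1611 = 3.3181 kJ/K

3.3181 kJ/K


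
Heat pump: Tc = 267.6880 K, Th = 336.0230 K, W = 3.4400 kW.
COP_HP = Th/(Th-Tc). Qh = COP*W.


COP = 336.0230 / 68.3350 = 4.9173
Qh = 4.9173 * 3.4400 = 16.9155 kW

COP = 4.9173, Qh = 16.9155 kW


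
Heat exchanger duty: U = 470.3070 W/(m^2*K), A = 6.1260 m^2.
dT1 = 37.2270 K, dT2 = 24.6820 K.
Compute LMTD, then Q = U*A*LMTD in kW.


LMTD = 30.5261 K
Q = 470.3070 * 6.1260 * 30.5261 = 87948.7098 W = 87.9487 kW

87.9487 kW


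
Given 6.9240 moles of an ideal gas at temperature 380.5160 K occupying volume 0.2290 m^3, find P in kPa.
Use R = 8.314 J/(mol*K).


P = nRT/V = 6.9240 * 8.314 * 380.5160 / 0.2290
= 21904.8358 / 0.2290 = 95654.3048 Pa = 95.6543 kPa

95.6543 kPa


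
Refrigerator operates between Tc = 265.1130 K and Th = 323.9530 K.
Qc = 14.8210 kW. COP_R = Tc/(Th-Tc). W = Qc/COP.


COP = 265.1130 / 58.8400 = 4.5057
W = 14.8210 / 4.5057 = 3.2894 kW

COP = 4.5057, W = 3.2894 kW


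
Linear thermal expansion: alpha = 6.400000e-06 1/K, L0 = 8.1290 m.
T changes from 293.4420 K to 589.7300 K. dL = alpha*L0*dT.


dT = 296.2880 K
dL = 6.400000e-06 * 8.1290 * 296.2880 = 0.015415 m
L_final = 8.144415 m

dL = 0.015415 m


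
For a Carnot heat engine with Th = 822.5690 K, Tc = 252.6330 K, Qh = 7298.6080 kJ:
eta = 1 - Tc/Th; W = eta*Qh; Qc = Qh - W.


eta = 1 - 252.6330/822.5690 = 0.6929
W = 0.6929 * 7298.6080 = 5057.0097 kJ
Qc = 7298.6080 - 5057.0097 = 2241.5983 kJ

eta = 69.2873%, W = 5057.0097 kJ, Qc = 2241.5983 kJ


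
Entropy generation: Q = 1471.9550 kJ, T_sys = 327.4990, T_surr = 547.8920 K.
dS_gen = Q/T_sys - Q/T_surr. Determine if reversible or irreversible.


dS_sys = 1471.9550/327.4990 = 4.4945 kJ/K
dS_surr = -1471.9550/547.8920 = -2.6866 kJ/K
dS_gen = 4.4945 - 2.6866 = 1.8080 kJ/K (irreversible)

dS_gen = 1.8080 kJ/K, irreversible


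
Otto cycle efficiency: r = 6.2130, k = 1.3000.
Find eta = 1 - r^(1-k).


r^(k-1) = 1.7298
eta = 1 - 1/1.7298 = 0.4219 = 42.1891%

42.1891%


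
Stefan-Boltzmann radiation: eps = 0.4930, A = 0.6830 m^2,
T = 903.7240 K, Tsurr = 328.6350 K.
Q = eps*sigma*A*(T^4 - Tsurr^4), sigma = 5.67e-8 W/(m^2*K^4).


T^4 = 6.6703e+11
Tsurr^4 = 1.1664e+10
Q = 0.4930 * 5.67e-8 * 0.6830 * 6.5536e+11 = 12512.1606 W

12512.1606 W


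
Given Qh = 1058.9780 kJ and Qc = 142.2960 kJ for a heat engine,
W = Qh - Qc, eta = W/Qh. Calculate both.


W = 1058.9780 - 142.2960 = 916.6820 kJ
eta = 916.6820 / 1058.9780 = 0.8656 = 86.5629%

W = 916.6820 kJ, eta = 86.5629%


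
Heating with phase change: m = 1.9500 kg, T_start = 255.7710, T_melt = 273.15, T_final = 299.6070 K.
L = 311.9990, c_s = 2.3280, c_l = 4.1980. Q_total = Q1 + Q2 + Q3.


Q1 (sensible, solid) = 1.9500 * 2.3280 * 17.3790 = 78.8937 kJ
Q2 (latent) = 1.9500 * 311.9990 = 608.3981 kJ
Q3 (sensible, liquid) = 1.9500 * 4.1980 * 26.4570 = 216.5796 kJ
Q_total = 903.8714 kJ

903.8714 kJ


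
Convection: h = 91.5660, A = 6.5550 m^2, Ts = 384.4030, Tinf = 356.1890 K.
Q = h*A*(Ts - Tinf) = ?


dT = 28.2140 K
Q = 91.5660 * 6.5550 * 28.2140 = 16934.4697 W

16934.4697 W


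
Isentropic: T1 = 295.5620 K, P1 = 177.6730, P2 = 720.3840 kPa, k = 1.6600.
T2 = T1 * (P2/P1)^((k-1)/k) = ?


(k-1)/k = 0.3976
(P2/P1)^exp = 1.7447
T2 = 295.5620 * 1.7447 = 515.6568 K

515.6568 K


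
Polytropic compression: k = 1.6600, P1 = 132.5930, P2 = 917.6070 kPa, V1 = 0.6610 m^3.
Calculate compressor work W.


(k-1)/k = 0.3976
(P2/P1)^exp = 2.1579
W = 2.5152 * 132.5930 * 0.6610 * (2.1579 - 1) = 255.2436 kJ

255.2436 kJ


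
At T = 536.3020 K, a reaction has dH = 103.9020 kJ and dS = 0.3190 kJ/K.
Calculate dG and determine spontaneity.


T*dS = 536.3020 * 0.3190 = 171.0803 kJ
dG = 103.9020 - 171.0803 = -67.1783 kJ (spontaneous)

dG = -67.1783 kJ, spontaneous


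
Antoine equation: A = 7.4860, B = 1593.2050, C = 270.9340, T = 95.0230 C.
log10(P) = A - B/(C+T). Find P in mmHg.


C+T = 365.9570
B/(C+T) = 4.3535
log10(P) = 7.4860 - 4.3535 = 3.1325
P = 10^3.1325 = 1356.6549 mmHg

1356.6549 mmHg


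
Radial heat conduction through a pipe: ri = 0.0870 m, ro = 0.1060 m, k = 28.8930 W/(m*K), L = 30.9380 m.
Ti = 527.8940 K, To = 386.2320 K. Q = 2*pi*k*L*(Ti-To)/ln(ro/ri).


dT = 141.6620 K
ln(ro/ri) = 0.1975
Q = 2*pi*28.8930*30.9380*141.6620 / 0.1975 = 4027939.1550 W

4027939.1550 W


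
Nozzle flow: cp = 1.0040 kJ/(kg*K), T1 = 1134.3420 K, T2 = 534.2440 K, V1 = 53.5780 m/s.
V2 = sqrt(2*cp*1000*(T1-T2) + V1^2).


dT = 600.0980 K
2*cp*1000*dT = 1204996.7840
V1^2 = 2870.6021
V2 = sqrt(1207867.3861) = 1099.0302 m/s

1099.0302 m/s


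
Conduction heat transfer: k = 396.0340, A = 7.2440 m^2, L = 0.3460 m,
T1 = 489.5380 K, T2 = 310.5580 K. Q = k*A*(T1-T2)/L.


dT = 178.9800 K
Q = 396.0340 * 7.2440 * 178.9800 / 0.3460 = 1484018.5132 W

1484018.5132 W


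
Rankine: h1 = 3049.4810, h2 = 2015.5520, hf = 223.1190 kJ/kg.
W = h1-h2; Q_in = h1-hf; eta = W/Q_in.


W = 1033.9290 kJ/kg
Q_in = 2826.3620 kJ/kg
eta = 0.3658 = 36.5816%

eta = 36.5816%


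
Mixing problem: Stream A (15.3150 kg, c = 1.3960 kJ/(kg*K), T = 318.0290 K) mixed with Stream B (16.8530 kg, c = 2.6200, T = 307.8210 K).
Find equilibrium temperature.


num = 20391.1705
den = 65.5346
Tf = 311.1512 K

311.1512 K


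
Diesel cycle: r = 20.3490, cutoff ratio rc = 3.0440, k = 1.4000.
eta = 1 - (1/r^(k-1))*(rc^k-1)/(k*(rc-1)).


r^(k-1) = 3.3375
rc^k = 4.7514
eta = 0.6072 = 60.7203%

60.7203%


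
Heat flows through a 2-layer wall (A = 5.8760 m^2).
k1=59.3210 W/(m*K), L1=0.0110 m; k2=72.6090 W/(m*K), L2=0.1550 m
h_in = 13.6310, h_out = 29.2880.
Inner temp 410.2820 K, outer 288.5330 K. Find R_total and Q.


R_conv_in = 1/(13.6310*5.8760) = 0.0125
R_1 = 0.0110/(59.3210*5.8760) = 3.1557e-05
R_2 = 0.1550/(72.6090*5.8760) = 0.0004
R_conv_out = 1/(29.2880*5.8760) = 0.0058
R_total = 0.0187 K/W
Q = 121.7490 / 0.0187 = 6513.9129 W

R_total = 0.0187 K/W, Q = 6513.9129 W


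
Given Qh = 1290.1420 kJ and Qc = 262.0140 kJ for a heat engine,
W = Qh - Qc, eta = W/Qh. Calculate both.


W = 1290.1420 - 262.0140 = 1028.1280 kJ
eta = 1028.1280 / 1290.1420 = 0.7969 = 79.6911%

W = 1028.1280 kJ, eta = 79.6911%


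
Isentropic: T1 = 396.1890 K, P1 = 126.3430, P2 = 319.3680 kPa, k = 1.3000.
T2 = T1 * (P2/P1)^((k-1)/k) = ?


(k-1)/k = 0.2308
(P2/P1)^exp = 1.2386
T2 = 396.1890 * 1.2386 = 490.7298 K

490.7298 K


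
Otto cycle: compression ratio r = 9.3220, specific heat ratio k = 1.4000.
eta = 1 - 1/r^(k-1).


r^(k-1) = 2.4423
eta = 1 - 1/2.4423 = 0.5906 = 59.0554%

59.0554%


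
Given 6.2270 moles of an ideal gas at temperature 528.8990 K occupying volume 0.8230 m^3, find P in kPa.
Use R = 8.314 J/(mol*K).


P = nRT/V = 6.2270 * 8.314 * 528.8990 / 0.8230
= 27381.7772 / 0.8230 = 33270.6891 Pa = 33.2707 kPa

33.2707 kPa


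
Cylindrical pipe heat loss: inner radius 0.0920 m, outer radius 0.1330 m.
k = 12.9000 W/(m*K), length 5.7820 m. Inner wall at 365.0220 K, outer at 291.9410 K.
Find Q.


dT = 73.0810 K
ln(ro/ri) = 0.3686
Q = 2*pi*12.9000*5.7820*73.0810 / 0.3686 = 92927.2957 W

92927.2957 W


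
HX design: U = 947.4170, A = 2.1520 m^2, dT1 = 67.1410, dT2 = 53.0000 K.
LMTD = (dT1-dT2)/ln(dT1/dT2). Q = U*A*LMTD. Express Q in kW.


LMTD = 59.7921 K
Q = 947.4170 * 2.1520 * 59.7921 = 121906.5272 W = 121.9065 kW

121.9065 kW


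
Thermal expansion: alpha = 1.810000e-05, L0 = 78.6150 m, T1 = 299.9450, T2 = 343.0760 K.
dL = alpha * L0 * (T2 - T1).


dT = 43.1310 K
dL = 1.810000e-05 * 78.6150 * 43.1310 = 0.061372 m
L_final = 78.676372 m

dL = 0.061372 m


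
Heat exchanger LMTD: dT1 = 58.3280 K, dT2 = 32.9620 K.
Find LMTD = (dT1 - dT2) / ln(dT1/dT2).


dT1/dT2 = 1.7696
ln(dT1/dT2) = 0.5707
LMTD = 25.3660 / 0.5707 = 44.4451 K

44.4451 K


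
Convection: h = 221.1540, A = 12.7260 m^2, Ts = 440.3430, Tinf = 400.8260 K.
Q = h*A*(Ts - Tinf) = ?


dT = 39.5170 K
Q = 221.1540 * 12.7260 * 39.5170 = 111216.8742 W

111216.8742 W


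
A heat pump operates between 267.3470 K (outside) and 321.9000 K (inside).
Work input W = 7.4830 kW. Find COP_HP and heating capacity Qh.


COP = 321.9000 / 54.5530 = 5.9007
Qh = 5.9007 * 7.4830 = 44.1548 kW

COP = 5.9007, Qh = 44.1548 kW


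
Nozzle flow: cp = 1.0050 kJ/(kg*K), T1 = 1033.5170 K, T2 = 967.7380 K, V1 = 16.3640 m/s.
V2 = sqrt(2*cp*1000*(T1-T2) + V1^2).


dT = 65.7790 K
2*cp*1000*dT = 132215.7900
V1^2 = 267.7805
V2 = sqrt(132483.5705) = 363.9829 m/s

363.9829 m/s


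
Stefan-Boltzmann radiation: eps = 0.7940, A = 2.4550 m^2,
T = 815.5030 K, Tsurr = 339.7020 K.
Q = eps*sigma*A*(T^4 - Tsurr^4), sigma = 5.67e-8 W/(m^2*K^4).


T^4 = 4.4229e+11
Tsurr^4 = 1.3317e+10
Q = 0.7940 * 5.67e-8 * 2.4550 * 4.2897e+11 = 47411.1436 W

47411.1436 W


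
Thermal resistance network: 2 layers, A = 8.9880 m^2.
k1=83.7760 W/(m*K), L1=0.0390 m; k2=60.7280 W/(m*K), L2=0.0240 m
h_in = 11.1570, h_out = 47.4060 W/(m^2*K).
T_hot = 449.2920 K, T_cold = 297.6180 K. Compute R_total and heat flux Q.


R_conv_in = 1/(11.1570*8.9880) = 0.0100
R_1 = 0.0390/(83.7760*8.9880) = 5.1794e-05
R_2 = 0.0240/(60.7280*8.9880) = 4.3970e-05
R_conv_out = 1/(47.4060*8.9880) = 0.0023
R_total = 0.0124 K/W
Q = 151.6740 / 0.0124 = 12217.1141 W

R_total = 0.0124 K/W, Q = 12217.1141 W


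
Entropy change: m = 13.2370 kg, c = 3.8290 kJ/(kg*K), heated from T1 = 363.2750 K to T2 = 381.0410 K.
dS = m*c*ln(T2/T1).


T2/T1 = 1.0489
ln(T2/T1) = 0.0477
dS = 13.2370 * 3.8290 * 0.0477 = 2.4200 kJ/K

2.4200 kJ/K


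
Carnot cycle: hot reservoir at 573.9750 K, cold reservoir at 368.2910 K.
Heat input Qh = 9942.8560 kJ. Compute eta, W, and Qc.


eta = 1 - 368.2910/573.9750 = 0.3584
W = 0.3584 * 9942.8560 = 3563.0235 kJ
Qc = 9942.8560 - 3563.0235 = 6379.8325 kJ

eta = 35.8350%, W = 3563.0235 kJ, Qc = 6379.8325 kJ


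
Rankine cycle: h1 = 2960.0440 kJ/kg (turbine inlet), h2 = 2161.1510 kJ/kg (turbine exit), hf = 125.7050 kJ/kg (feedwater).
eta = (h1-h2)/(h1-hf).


W = 798.8930 kJ/kg
Q_in = 2834.3390 kJ/kg
eta = 0.2819 = 28.1862%

eta = 28.1862%


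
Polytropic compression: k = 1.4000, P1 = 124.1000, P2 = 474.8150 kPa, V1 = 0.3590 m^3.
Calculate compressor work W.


(k-1)/k = 0.2857
(P2/P1)^exp = 1.4672
W = 3.5000 * 124.1000 * 0.3590 * (1.4672 - 1) = 72.8573 kJ

72.8573 kJ


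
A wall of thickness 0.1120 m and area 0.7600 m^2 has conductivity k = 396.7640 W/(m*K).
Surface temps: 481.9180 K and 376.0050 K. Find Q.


dT = 105.9130 K
Q = 396.7640 * 0.7600 * 105.9130 / 0.1120 = 285152.4447 W

285152.4447 W


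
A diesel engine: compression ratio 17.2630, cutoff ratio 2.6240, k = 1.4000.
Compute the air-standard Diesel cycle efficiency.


r^(k-1) = 3.1250
rc^k = 3.8597
eta = 0.5975 = 59.7511%

59.7511%


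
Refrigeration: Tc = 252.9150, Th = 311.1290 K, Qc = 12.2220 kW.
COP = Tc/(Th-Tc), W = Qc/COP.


COP = 252.9150 / 58.2140 = 4.3446
W = 12.2220 / 4.3446 = 2.8132 kW

COP = 4.3446, W = 2.8132 kW


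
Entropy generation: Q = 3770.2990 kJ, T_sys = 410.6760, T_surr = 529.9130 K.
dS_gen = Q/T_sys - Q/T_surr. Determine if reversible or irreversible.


dS_sys = 3770.2990/410.6760 = 9.1807 kJ/K
dS_surr = -3770.2990/529.9130 = -7.1149 kJ/K
dS_gen = 9.1807 - 7.1149 = 2.0658 kJ/K (irreversible)

dS_gen = 2.0658 kJ/K, irreversible


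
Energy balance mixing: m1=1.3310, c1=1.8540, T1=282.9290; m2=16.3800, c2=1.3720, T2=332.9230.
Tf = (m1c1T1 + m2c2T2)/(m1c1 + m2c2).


num = 8180.0750
den = 24.9410
Tf = 327.9766 K

327.9766 K


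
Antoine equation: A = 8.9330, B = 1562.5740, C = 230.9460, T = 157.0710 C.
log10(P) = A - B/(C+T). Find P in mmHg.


C+T = 388.0170
B/(C+T) = 4.0271
log10(P) = 8.9330 - 4.0271 = 4.9059
P = 10^4.9059 = 80523.7268 mmHg

80523.7268 mmHg


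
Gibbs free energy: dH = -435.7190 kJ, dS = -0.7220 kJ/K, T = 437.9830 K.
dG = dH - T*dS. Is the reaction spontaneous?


T*dS = 437.9830 * -0.7220 = -316.2237 kJ
dG = -435.7190 + 316.2237 = -119.4953 kJ (spontaneous)

dG = -119.4953 kJ, spontaneous


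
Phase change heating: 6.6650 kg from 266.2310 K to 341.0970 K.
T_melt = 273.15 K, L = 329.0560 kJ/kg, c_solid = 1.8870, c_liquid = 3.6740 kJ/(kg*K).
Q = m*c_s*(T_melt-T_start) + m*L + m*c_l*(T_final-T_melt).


Q1 (sensible, solid) = 6.6650 * 1.8870 * 6.9190 = 87.0193 kJ
Q2 (latent) = 6.6650 * 329.0560 = 2193.1582 kJ
Q3 (sensible, liquid) = 6.6650 * 3.6740 * 67.9470 = 1663.8325 kJ
Q_total = 3944.0100 kJ

3944.0100 kJ


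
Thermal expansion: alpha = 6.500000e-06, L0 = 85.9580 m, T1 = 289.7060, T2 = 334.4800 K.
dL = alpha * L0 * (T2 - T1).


dT = 44.7740 K
dL = 6.500000e-06 * 85.9580 * 44.7740 = 0.025016 m
L_final = 85.983016 m

dL = 0.025016 m


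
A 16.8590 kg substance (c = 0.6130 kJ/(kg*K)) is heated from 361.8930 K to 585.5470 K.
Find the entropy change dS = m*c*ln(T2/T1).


T2/T1 = 1.6180
ln(T2/T1) = 0.4812
dS = 16.8590 * 0.6130 * 0.4812 = 4.9730 kJ/K

4.9730 kJ/K


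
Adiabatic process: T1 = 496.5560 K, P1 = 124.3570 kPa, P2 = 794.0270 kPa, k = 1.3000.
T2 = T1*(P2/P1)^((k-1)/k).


(k-1)/k = 0.2308
(P2/P1)^exp = 1.5339
T2 = 496.5560 * 1.5339 = 761.6853 K

761.6853 K


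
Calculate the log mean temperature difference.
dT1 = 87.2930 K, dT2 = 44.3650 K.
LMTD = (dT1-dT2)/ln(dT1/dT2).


dT1/dT2 = 1.9676
ln(dT1/dT2) = 0.6768
LMTD = 42.9280 / 0.6768 = 63.4261 K

63.4261 K


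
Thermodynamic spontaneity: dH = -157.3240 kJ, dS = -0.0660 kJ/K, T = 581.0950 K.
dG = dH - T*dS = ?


T*dS = 581.0950 * -0.0660 = -38.3523 kJ
dG = -157.3240 + 38.3523 = -118.9717 kJ (spontaneous)

dG = -118.9717 kJ, spontaneous


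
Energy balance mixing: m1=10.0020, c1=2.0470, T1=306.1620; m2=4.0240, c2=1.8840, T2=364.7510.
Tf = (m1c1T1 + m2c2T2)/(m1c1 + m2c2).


num = 9033.6457
den = 28.0553
Tf = 321.9941 K

321.9941 K


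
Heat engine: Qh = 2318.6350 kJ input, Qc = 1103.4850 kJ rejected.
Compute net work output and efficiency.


W = 2318.6350 - 1103.4850 = 1215.1500 kJ
eta = 1215.1500 / 2318.6350 = 0.5241 = 52.4080%

W = 1215.1500 kJ, eta = 52.4080%


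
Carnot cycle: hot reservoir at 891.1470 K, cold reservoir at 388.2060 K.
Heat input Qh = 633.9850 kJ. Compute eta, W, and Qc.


eta = 1 - 388.2060/891.1470 = 0.5644
W = 0.5644 * 633.9850 = 357.8052 kJ
Qc = 633.9850 - 357.8052 = 276.1798 kJ

eta = 56.4375%, W = 357.8052 kJ, Qc = 276.1798 kJ


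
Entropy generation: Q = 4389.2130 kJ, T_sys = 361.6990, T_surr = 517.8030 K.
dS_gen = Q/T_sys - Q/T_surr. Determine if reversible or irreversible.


dS_sys = 4389.2130/361.6990 = 12.1350 kJ/K
dS_surr = -4389.2130/517.8030 = -8.4766 kJ/K
dS_gen = 12.1350 - 8.4766 = 3.6584 kJ/K (irreversible)

dS_gen = 3.6584 kJ/K, irreversible


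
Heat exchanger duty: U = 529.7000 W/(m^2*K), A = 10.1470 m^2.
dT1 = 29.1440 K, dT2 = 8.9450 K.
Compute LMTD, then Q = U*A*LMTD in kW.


LMTD = 17.1011 K
Q = 529.7000 * 10.1470 * 17.1011 = 91915.9439 W = 91.9159 kW

91.9159 kW


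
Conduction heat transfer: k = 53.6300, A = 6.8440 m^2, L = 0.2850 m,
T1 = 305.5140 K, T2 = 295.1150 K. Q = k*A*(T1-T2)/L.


dT = 10.3990 K
Q = 53.6300 * 6.8440 * 10.3990 / 0.2850 = 13392.5882 W

13392.5882 W


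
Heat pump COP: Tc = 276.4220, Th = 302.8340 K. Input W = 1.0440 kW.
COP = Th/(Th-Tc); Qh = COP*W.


COP = 302.8340 / 26.4120 = 11.4658
Qh = 11.4658 * 1.0440 = 11.9703 kW

COP = 11.4658, Qh = 11.9703 kW


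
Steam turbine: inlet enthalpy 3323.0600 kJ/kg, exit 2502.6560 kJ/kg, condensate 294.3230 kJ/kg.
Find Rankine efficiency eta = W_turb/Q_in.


W = 820.4040 kJ/kg
Q_in = 3028.7370 kJ/kg
eta = 0.2709 = 27.0873%

eta = 27.0873%


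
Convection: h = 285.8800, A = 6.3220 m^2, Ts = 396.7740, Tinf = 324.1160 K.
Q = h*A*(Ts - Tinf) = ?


dT = 72.6580 K
Q = 285.8800 * 6.3220 * 72.6580 = 131317.2273 W

131317.2273 W


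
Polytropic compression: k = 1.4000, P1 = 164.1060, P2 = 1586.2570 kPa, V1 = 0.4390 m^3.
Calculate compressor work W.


(k-1)/k = 0.2857
(P2/P1)^exp = 1.9121
W = 3.5000 * 164.1060 * 0.4390 * (1.9121 - 1) = 229.9729 kJ

229.9729 kJ


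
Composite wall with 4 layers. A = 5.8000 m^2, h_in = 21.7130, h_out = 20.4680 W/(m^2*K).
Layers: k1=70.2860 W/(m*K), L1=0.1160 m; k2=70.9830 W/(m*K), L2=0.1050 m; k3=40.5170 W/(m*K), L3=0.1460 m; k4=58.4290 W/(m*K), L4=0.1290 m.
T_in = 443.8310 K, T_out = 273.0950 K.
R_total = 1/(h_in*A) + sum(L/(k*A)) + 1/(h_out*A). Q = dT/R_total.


R_conv_in = 1/(21.7130*5.8000) = 0.0079
R_1 = 0.1160/(70.2860*5.8000) = 0.0003
R_2 = 0.1050/(70.9830*5.8000) = 0.0003
R_3 = 0.1460/(40.5170*5.8000) = 0.0006
R_4 = 0.1290/(58.4290*5.8000) = 0.0004
R_conv_out = 1/(20.4680*5.8000) = 0.0084
R_total = 0.0179 K/W
Q = 170.7360 / 0.0179 = 9535.2958 W

R_total = 0.0179 K/W, Q = 9535.2958 W


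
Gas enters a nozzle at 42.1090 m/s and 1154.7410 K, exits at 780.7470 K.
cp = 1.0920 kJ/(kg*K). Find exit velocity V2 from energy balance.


dT = 373.9940 K
2*cp*1000*dT = 816802.8960
V1^2 = 1773.1679
V2 = sqrt(818576.0639) = 904.7519 m/s

904.7519 m/s


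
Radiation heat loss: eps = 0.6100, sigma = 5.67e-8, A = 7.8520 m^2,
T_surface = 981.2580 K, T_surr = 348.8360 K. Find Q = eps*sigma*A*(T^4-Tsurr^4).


T^4 = 9.2711e+11
Tsurr^4 = 1.4808e+10
Q = 0.6100 * 5.67e-8 * 7.8520 * 9.1231e+11 = 247761.3712 W

247761.3712 W


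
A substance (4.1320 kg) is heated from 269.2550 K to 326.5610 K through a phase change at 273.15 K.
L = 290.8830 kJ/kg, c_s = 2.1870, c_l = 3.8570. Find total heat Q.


Q1 (sensible, solid) = 4.1320 * 2.1870 * 3.8950 = 35.1979 kJ
Q2 (latent) = 4.1320 * 290.8830 = 1201.9286 kJ
Q3 (sensible, liquid) = 4.1320 * 3.8570 * 53.4110 = 851.2177 kJ
Q_total = 2088.3442 kJ

2088.3442 kJ


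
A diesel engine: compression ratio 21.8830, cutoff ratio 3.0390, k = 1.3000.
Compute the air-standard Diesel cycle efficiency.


r^(k-1) = 2.5237
rc^k = 4.2418
eta = 0.5154 = 51.5389%

51.5389%


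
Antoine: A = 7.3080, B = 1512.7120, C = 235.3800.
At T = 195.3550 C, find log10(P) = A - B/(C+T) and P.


C+T = 430.7350
B/(C+T) = 3.5119
log10(P) = 7.3080 - 3.5119 = 3.7961
P = 10^3.7961 = 6252.7069 mmHg

6252.7069 mmHg


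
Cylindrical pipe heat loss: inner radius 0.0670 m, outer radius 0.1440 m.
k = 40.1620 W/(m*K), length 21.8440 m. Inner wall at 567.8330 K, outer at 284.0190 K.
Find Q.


dT = 283.8140 K
ln(ro/ri) = 0.7651
Q = 2*pi*40.1620*21.8440*283.8140 / 0.7651 = 2044707.7452 W

2044707.7452 W


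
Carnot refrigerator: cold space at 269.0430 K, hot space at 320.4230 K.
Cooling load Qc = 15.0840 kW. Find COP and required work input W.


COP = 269.0430 / 51.3800 = 5.2363
W = 15.0840 / 5.2363 = 2.8806 kW

COP = 5.2363, W = 2.8806 kW


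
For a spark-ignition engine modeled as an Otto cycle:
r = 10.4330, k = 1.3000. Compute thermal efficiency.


r^(k-1) = 2.0208
eta = 1 - 1/2.0208 = 0.5051 = 50.5146%

50.5146%


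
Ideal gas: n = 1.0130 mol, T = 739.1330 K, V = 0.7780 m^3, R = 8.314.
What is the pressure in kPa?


P = nRT/V = 1.0130 * 8.314 * 739.1330 / 0.7780
= 6225.0387 / 0.7780 = 8001.3351 Pa = 8.0013 kPa

8.0013 kPa


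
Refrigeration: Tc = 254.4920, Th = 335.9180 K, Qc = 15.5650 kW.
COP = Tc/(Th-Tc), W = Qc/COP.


COP = 254.4920 / 81.4260 = 3.1254
W = 15.5650 / 3.1254 = 4.9801 kW

COP = 3.1254, W = 4.9801 kW


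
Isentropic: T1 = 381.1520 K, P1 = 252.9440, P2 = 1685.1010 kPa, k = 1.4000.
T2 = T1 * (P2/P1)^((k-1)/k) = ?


(k-1)/k = 0.2857
(P2/P1)^exp = 1.7192
T2 = 381.1520 * 1.7192 = 655.2589 K

655.2589 K


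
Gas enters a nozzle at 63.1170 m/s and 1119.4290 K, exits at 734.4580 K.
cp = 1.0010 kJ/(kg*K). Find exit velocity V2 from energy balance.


dT = 384.9710 K
2*cp*1000*dT = 770711.9420
V1^2 = 3983.7557
V2 = sqrt(774695.6977) = 880.1680 m/s

880.1680 m/s


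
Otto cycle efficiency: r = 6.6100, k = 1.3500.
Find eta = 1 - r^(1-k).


r^(k-1) = 1.9367
eta = 1 - 1/1.9367 = 0.4837 = 48.3667%

48.3667%


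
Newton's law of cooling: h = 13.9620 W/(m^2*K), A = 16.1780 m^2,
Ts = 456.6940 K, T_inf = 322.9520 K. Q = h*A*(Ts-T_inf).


dT = 133.7420 K
Q = 13.9620 * 16.1780 * 133.7420 = 30209.2733 W

30209.2733 W


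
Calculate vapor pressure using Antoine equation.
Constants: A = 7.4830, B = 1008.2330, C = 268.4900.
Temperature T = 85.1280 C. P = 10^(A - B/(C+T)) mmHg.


C+T = 353.6180
B/(C+T) = 2.8512
log10(P) = 7.4830 - 2.8512 = 4.6318
P = 10^4.6318 = 42835.8580 mmHg

42835.8580 mmHg


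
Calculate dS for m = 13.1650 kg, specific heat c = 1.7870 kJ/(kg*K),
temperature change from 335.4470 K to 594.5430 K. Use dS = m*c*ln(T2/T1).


T2/T1 = 1.7724
ln(T2/T1) = 0.5723
dS = 13.1650 * 1.7870 * 0.5723 = 13.4645 kJ/K

13.4645 kJ/K


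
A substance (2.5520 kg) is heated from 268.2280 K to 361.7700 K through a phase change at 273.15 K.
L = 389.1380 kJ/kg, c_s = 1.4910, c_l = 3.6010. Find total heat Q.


Q1 (sensible, solid) = 2.5520 * 1.4910 * 4.9220 = 18.7284 kJ
Q2 (latent) = 2.5520 * 389.1380 = 993.0802 kJ
Q3 (sensible, liquid) = 2.5520 * 3.6010 * 88.6200 = 814.3958 kJ
Q_total = 1826.2044 kJ

1826.2044 kJ


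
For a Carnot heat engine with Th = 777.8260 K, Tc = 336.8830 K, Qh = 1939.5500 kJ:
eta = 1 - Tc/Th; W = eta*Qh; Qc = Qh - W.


eta = 1 - 336.8830/777.8260 = 0.5669
W = 0.5669 * 1939.5500 = 1099.5145 kJ
Qc = 1939.5500 - 1099.5145 = 840.0355 kJ

eta = 56.6892%, W = 1099.5145 kJ, Qc = 840.0355 kJ


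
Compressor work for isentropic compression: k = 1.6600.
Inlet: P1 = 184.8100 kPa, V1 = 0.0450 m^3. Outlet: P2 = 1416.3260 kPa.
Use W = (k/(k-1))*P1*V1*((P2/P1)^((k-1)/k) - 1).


(k-1)/k = 0.3976
(P2/P1)^exp = 2.2472
W = 2.5152 * 184.8100 * 0.0450 * (2.2472 - 1) = 26.0881 kJ

26.0881 kJ


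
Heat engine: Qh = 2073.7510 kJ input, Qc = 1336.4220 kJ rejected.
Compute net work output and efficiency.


W = 2073.7510 - 1336.4220 = 737.3290 kJ
eta = 737.3290 / 2073.7510 = 0.3556 = 35.5553%

W = 737.3290 kJ, eta = 35.5553%


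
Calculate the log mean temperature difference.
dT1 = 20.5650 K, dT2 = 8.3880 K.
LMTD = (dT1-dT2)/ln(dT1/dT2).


dT1/dT2 = 2.4517
ln(dT1/dT2) = 0.8968
LMTD = 12.1770 / 0.8968 = 13.5785 K

13.5785 K


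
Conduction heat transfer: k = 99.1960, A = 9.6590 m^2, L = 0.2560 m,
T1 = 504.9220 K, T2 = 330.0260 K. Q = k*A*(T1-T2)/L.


dT = 174.8960 K
Q = 99.1960 * 9.6590 * 174.8960 / 0.2560 = 654585.2842 W

654585.2842 W


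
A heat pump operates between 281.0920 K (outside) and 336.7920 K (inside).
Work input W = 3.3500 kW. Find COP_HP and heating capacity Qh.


COP = 336.7920 / 55.7000 = 6.0465
Qh = 6.0465 * 3.3500 = 20.2559 kW

COP = 6.0465, Qh = 20.2559 kW


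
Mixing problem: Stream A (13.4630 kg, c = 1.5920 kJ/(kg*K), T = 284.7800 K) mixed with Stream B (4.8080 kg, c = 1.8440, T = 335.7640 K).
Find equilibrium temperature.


num = 9080.5846
den = 30.2990
Tf = 299.6987 K

299.6987 K


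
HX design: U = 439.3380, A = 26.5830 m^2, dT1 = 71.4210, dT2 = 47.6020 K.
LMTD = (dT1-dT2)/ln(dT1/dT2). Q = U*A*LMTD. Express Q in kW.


LMTD = 58.7084 K
Q = 439.3380 * 26.5830 * 58.7084 = 685650.6634 W = 685.6507 kW

685.6507 kW


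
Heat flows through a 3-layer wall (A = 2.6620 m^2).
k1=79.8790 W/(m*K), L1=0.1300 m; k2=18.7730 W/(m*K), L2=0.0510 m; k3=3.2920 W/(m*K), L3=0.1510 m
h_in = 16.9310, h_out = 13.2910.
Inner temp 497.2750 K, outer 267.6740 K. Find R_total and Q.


R_conv_in = 1/(16.9310*2.6620) = 0.0222
R_1 = 0.1300/(79.8790*2.6620) = 0.0006
R_2 = 0.0510/(18.7730*2.6620) = 0.0010
R_3 = 0.1510/(3.2920*2.6620) = 0.0172
R_conv_out = 1/(13.2910*2.6620) = 0.0283
R_total = 0.0693 K/W
Q = 229.6010 / 0.0693 = 3312.4555 W

R_total = 0.0693 K/W, Q = 3312.4555 W


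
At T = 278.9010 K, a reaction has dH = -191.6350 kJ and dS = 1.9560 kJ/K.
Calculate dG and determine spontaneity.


T*dS = 278.9010 * 1.9560 = 545.5304 kJ
dG = -191.6350 - 545.5304 = -737.1654 kJ (spontaneous)

dG = -737.1654 kJ, spontaneous


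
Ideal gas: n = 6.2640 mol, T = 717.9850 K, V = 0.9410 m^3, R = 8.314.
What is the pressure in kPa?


P = nRT/V = 6.2640 * 8.314 * 717.9850 / 0.9410
= 37391.8661 / 0.9410 = 39736.3083 Pa = 39.7363 kPa

39.7363 kPa


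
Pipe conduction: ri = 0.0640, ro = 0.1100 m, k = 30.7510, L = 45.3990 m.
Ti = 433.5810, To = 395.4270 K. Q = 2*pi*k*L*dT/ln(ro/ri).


dT = 38.1540 K
ln(ro/ri) = 0.5416
Q = 2*pi*30.7510*45.3990*38.1540 / 0.5416 = 617943.8257 W

617943.8257 W


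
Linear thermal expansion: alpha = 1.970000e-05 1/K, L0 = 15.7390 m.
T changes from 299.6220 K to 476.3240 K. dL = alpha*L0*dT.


dT = 176.7020 K
dL = 1.970000e-05 * 15.7390 * 176.7020 = 0.054788 m
L_final = 15.793788 m

dL = 0.054788 m


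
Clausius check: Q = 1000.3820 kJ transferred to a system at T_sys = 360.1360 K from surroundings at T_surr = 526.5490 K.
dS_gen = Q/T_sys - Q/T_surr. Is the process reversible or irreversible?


dS_sys = 1000.3820/360.1360 = 2.7778 kJ/K
dS_surr = -1000.3820/526.5490 = -1.8999 kJ/K
dS_gen = 2.7778 - 1.8999 = 0.8779 kJ/K (irreversible)

dS_gen = 0.8779 kJ/K, irreversible


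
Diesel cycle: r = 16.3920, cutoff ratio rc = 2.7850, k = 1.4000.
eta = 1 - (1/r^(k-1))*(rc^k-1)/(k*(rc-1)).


r^(k-1) = 3.0609
rc^k = 4.1952
eta = 0.5823 = 58.2283%

58.2283%


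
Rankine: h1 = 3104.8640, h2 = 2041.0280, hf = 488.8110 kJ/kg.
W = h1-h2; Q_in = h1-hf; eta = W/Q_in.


W = 1063.8360 kJ/kg
Q_in = 2616.0530 kJ/kg
eta = 0.4067 = 40.6657%

eta = 40.6657%


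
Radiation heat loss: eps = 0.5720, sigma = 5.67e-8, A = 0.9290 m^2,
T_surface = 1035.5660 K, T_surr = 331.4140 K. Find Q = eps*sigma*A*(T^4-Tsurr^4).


T^4 = 1.1500e+12
Tsurr^4 = 1.2064e+10
Q = 0.5720 * 5.67e-8 * 0.9290 * 1.1380e+12 = 34286.7370 W

34286.7370 W


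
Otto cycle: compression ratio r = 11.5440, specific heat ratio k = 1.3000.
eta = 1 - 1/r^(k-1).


r^(k-1) = 2.0831
eta = 1 - 1/2.0831 = 0.5199 = 51.9943%

51.9943%


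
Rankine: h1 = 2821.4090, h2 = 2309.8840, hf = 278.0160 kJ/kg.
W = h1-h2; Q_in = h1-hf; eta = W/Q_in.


W = 511.5250 kJ/kg
Q_in = 2543.3930 kJ/kg
eta = 0.2011 = 20.1119%

eta = 20.1119%


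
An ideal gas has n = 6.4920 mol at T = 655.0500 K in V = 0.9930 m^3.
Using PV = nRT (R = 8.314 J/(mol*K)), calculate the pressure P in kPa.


P = nRT/V = 6.4920 * 8.314 * 655.0500 / 0.9930
= 35355.9884 / 0.9930 = 35605.2249 Pa = 35.6052 kPa

35.6052 kPa


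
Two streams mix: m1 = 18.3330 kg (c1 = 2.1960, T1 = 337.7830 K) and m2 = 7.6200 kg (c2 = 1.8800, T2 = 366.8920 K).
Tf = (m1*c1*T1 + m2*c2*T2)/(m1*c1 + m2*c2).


num = 18854.8444
den = 54.5849
Tf = 345.4226 K

345.4226 K


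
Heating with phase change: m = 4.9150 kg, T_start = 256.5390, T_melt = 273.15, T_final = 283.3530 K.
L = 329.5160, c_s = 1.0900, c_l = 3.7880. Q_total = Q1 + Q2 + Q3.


Q1 (sensible, solid) = 4.9150 * 1.0900 * 16.6110 = 88.9909 kJ
Q2 (latent) = 4.9150 * 329.5160 = 1619.5711 kJ
Q3 (sensible, liquid) = 4.9150 * 3.7880 * 10.2030 = 189.9597 kJ
Q_total = 1898.5217 kJ

1898.5217 kJ


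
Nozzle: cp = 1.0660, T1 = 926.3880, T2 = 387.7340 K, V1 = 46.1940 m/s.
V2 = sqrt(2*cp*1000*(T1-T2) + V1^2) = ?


dT = 538.6540 K
2*cp*1000*dT = 1148410.3280
V1^2 = 2133.8856
V2 = sqrt(1150544.2136) = 1072.6342 m/s

1072.6342 m/s


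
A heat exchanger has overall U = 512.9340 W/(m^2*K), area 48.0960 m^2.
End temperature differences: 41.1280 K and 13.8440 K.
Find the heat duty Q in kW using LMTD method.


LMTD = 25.0579 K
Q = 512.9340 * 48.0960 * 25.0579 = 618180.8189 W = 618.1808 kW

618.1808 kW


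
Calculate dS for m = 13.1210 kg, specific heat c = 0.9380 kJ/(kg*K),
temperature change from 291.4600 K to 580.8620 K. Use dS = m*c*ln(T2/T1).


T2/T1 = 1.9929
ln(T2/T1) = 0.6896
dS = 13.1210 * 0.9380 * 0.6896 = 8.4874 kJ/K

8.4874 kJ/K


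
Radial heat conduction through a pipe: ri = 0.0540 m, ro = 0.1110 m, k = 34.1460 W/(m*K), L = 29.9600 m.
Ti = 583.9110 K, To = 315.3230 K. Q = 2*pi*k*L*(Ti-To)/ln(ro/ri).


dT = 268.5880 K
ln(ro/ri) = 0.7205
Q = 2*pi*34.1460*29.9600*268.5880 / 0.7205 = 2395997.2421 W

2395997.2421 W


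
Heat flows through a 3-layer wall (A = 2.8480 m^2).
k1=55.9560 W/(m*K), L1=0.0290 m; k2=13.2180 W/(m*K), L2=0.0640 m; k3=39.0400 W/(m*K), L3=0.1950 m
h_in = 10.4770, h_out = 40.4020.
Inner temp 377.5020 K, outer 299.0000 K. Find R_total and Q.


R_conv_in = 1/(10.4770*2.8480) = 0.0335
R_1 = 0.0290/(55.9560*2.8480) = 0.0002
R_2 = 0.0640/(13.2180*2.8480) = 0.0017
R_3 = 0.1950/(39.0400*2.8480) = 0.0018
R_conv_out = 1/(40.4020*2.8480) = 0.0087
R_total = 0.0458 K/W
Q = 78.5020 / 0.0458 = 1712.5071 W

R_total = 0.0458 K/W, Q = 1712.5071 W


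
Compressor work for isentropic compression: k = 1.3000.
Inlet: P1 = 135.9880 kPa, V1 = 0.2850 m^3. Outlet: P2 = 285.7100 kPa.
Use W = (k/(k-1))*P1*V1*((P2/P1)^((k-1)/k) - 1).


(k-1)/k = 0.2308
(P2/P1)^exp = 1.1869
W = 4.3333 * 135.9880 * 0.2850 * (1.1869 - 1) = 31.3851 kJ

31.3851 kJ


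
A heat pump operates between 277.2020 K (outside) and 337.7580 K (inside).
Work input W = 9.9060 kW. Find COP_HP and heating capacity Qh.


COP = 337.7580 / 60.5560 = 5.5776
Qh = 5.5776 * 9.9060 = 55.2518 kW

COP = 5.5776, Qh = 55.2518 kW


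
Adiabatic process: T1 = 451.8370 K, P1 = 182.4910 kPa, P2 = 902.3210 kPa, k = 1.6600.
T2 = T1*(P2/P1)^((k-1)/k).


(k-1)/k = 0.3976
(P2/P1)^exp = 1.8879
T2 = 451.8370 * 1.8879 = 853.0158 K

853.0158 K


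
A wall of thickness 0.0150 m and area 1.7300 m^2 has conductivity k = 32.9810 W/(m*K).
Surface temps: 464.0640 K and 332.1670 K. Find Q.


dT = 131.8970 K
Q = 32.9810 * 1.7300 * 131.8970 / 0.0150 = 501710.9517 W

501710.9517 W


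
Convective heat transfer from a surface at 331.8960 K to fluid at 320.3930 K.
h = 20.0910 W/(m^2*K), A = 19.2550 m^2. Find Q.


dT = 11.5030 K
Q = 20.0910 * 19.2550 * 11.5030 = 4449.9609 W

4449.9609 W


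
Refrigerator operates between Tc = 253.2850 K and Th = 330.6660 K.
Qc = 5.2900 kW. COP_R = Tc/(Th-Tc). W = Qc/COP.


COP = 253.2850 / 77.3810 = 3.2732
W = 5.2900 / 3.2732 = 1.6161 kW

COP = 3.2732, W = 1.6161 kW


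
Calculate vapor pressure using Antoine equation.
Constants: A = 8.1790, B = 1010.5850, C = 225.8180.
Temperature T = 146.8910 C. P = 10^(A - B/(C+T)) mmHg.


C+T = 372.7090
B/(C+T) = 2.7115
log10(P) = 8.1790 - 2.7115 = 5.4675
P = 10^5.4675 = 293454.9656 mmHg

293454.9656 mmHg


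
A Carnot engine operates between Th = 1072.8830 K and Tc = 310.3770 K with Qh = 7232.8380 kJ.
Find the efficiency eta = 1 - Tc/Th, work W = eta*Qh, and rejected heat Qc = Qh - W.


eta = 1 - 310.3770/1072.8830 = 0.7107
W = 0.7107 * 7232.8380 = 5140.4322 kJ
Qc = 7232.8380 - 5140.4322 = 2092.4058 kJ

eta = 71.0708%, W = 5140.4322 kJ, Qc = 2092.4058 kJ


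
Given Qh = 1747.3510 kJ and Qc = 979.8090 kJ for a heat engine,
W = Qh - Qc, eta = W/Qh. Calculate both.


W = 1747.3510 - 979.8090 = 767.5420 kJ
eta = 767.5420 / 1747.3510 = 0.4393 = 43.9260%

W = 767.5420 kJ, eta = 43.9260%


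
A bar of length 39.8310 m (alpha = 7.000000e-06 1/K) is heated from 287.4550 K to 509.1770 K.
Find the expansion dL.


dT = 221.7220 K
dL = 7.000000e-06 * 39.8310 * 221.7220 = 0.061820 m
L_final = 39.892820 m

dL = 0.061820 m


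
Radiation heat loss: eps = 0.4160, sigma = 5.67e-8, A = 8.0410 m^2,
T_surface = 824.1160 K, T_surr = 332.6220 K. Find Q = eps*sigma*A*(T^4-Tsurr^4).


T^4 = 4.6127e+11
Tsurr^4 = 1.2241e+10
Q = 0.4160 * 5.67e-8 * 8.0410 * 4.4903e+11 = 85164.6411 W

85164.6411 W


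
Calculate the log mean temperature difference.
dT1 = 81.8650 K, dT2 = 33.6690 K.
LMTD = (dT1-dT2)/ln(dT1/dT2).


dT1/dT2 = 2.4315
ln(dT1/dT2) = 0.8885
LMTD = 48.1960 / 0.8885 = 54.2446 K

54.2446 K


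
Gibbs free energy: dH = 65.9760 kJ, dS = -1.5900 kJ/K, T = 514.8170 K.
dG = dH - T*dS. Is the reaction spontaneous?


T*dS = 514.8170 * -1.5900 = -818.5590 kJ
dG = 65.9760 + 818.5590 = 884.5350 kJ (non-spontaneous)

dG = 884.5350 kJ, non-spontaneous


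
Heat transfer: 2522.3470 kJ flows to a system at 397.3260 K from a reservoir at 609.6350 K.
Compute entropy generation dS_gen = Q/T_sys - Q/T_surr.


dS_sys = 2522.3470/397.3260 = 6.3483 kJ/K
dS_surr = -2522.3470/609.6350 = -4.1375 kJ/K
dS_gen = 6.3483 - 4.1375 = 2.2108 kJ/K (irreversible)

dS_gen = 2.2108 kJ/K, irreversible


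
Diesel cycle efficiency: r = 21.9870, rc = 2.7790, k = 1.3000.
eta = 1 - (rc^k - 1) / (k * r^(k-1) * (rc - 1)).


r^(k-1) = 2.5273
rc^k = 3.7762
eta = 0.5250 = 52.5013%

52.5013%


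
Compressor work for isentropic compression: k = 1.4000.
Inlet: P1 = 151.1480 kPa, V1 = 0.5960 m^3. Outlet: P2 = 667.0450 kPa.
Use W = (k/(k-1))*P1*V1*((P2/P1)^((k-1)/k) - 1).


(k-1)/k = 0.2857
(P2/P1)^exp = 1.5283
W = 3.5000 * 151.1480 * 0.5960 * (1.5283 - 1) = 166.5774 kJ

166.5774 kJ


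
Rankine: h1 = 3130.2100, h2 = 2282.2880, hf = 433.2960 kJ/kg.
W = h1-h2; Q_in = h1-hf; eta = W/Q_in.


W = 847.9220 kJ/kg
Q_in = 2696.9140 kJ/kg
eta = 0.3144 = 31.4405%

eta = 31.4405%


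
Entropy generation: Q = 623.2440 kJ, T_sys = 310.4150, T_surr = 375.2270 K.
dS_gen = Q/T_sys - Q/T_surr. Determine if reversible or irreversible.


dS_sys = 623.2440/310.4150 = 2.0078 kJ/K
dS_surr = -623.2440/375.2270 = -1.6610 kJ/K
dS_gen = 2.0078 - 1.6610 = 0.3468 kJ/K (irreversible)

dS_gen = 0.3468 kJ/K, irreversible


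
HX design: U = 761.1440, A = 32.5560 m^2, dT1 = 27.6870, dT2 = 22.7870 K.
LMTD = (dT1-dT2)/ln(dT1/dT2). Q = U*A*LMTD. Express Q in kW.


LMTD = 25.1575 K
Q = 761.1440 * 32.5560 * 25.1575 = 623398.3672 W = 623.3984 kW

623.3984 kW


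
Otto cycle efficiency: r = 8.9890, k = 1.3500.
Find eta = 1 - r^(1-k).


r^(k-1) = 2.1567
eta = 1 - 1/2.1567 = 0.5363 = 53.6339%

53.6339%


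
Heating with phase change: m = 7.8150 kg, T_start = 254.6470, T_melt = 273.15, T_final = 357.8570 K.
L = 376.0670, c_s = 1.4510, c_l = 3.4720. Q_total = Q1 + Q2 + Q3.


Q1 (sensible, solid) = 7.8150 * 1.4510 * 18.5030 = 209.8160 kJ
Q2 (latent) = 7.8150 * 376.0670 = 2938.9636 kJ
Q3 (sensible, liquid) = 7.8150 * 3.4720 * 84.7070 = 2298.4126 kJ
Q_total = 5447.1922 kJ

5447.1922 kJ


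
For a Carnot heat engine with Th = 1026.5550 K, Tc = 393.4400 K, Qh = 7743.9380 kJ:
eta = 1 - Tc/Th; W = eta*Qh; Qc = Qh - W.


eta = 1 - 393.4400/1026.5550 = 0.6167
W = 0.6167 * 7743.9380 = 4775.9772 kJ
Qc = 7743.9380 - 4775.9772 = 2967.9608 kJ

eta = 61.6738%, W = 4775.9772 kJ, Qc = 2967.9608 kJ


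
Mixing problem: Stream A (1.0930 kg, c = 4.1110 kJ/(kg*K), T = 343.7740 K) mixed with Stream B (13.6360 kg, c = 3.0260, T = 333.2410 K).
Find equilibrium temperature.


num = 15295.0564
den = 45.7559
Tf = 334.2754 K

334.2754 K


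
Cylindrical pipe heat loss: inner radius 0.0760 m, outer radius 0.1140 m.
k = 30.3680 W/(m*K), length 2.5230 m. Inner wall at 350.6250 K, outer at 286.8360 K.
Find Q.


dT = 63.7890 K
ln(ro/ri) = 0.4055
Q = 2*pi*30.3680*2.5230*63.7890 / 0.4055 = 75736.5671 W

75736.5671 W


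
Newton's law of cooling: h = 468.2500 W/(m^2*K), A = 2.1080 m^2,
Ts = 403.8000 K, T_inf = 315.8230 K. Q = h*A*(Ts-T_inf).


dT = 87.9770 K
Q = 468.2500 * 2.1080 * 87.9770 = 86839.5454 W

86839.5454 W


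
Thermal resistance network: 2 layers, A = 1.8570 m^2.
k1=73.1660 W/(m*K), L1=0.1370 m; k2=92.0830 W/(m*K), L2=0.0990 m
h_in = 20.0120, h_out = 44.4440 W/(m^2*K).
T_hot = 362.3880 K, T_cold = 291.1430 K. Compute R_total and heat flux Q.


R_conv_in = 1/(20.0120*1.8570) = 0.0269
R_1 = 0.1370/(73.1660*1.8570) = 0.0010
R_2 = 0.0990/(92.0830*1.8570) = 0.0006
R_conv_out = 1/(44.4440*1.8570) = 0.0121
R_total = 0.0406 K/W
Q = 71.2450 / 0.0406 = 1754.2535 W

R_total = 0.0406 K/W, Q = 1754.2535 W


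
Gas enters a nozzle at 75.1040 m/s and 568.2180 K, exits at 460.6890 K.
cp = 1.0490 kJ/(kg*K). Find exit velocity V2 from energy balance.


dT = 107.5290 K
2*cp*1000*dT = 225595.8420
V1^2 = 5640.6108
V2 = sqrt(231236.4528) = 480.8705 m/s

480.8705 m/s


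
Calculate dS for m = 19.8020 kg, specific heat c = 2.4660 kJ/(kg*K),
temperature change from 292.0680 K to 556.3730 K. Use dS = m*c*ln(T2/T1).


T2/T1 = 1.9049
ln(T2/T1) = 0.6445
dS = 19.8020 * 2.4660 * 0.6445 = 31.4697 kJ/K

31.4697 kJ/K


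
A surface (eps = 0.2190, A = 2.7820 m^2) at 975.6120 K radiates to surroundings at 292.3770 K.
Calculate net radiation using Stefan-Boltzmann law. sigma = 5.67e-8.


T^4 = 9.0596e+11
Tsurr^4 = 7.3076e+09
Q = 0.2190 * 5.67e-8 * 2.7820 * 8.9865e+11 = 31043.8489 W

31043.8489 W


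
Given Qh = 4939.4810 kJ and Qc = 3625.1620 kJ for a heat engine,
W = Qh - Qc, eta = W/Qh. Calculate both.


W = 4939.4810 - 3625.1620 = 1314.3190 kJ
eta = 1314.3190 / 4939.4810 = 0.2661 = 26.6084%

W = 1314.3190 kJ, eta = 26.6084%


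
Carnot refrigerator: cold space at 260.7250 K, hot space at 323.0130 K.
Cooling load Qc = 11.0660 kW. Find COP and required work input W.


COP = 260.7250 / 62.2880 = 4.1858
W = 11.0660 / 4.1858 = 2.6437 kW

COP = 4.1858, W = 2.6437 kW


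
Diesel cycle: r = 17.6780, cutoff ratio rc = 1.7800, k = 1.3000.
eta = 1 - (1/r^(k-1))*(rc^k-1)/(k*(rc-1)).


r^(k-1) = 2.3672
rc^k = 2.1161
eta = 0.5350 = 53.4999%

53.4999%


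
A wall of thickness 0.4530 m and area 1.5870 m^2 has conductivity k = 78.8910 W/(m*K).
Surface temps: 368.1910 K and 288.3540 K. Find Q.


dT = 79.8370 K
Q = 78.8910 * 1.5870 * 79.8370 / 0.4530 = 22065.3284 W

22065.3284 W


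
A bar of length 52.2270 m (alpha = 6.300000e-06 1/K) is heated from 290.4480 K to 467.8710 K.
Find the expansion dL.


dT = 177.4230 K
dL = 6.300000e-06 * 52.2270 * 177.4230 = 0.058378 m
L_final = 52.285378 m

dL = 0.058378 m


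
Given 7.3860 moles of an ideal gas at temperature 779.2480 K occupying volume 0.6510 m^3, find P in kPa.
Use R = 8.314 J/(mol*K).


P = nRT/V = 7.3860 * 8.314 * 779.2480 / 0.6510
= 47851.4409 / 0.6510 = 73504.5175 Pa = 73.5045 kPa

73.5045 kPa


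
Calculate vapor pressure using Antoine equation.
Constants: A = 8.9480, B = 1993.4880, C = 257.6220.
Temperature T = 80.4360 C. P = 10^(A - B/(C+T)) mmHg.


C+T = 338.0580
B/(C+T) = 5.8969
log10(P) = 8.9480 - 5.8969 = 3.0511
P = 10^3.0511 = 1124.9116 mmHg

1124.9116 mmHg


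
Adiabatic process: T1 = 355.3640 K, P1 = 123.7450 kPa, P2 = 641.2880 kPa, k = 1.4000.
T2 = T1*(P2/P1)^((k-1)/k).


(k-1)/k = 0.2857
(P2/P1)^exp = 1.6001
T2 = 355.3640 * 1.6001 = 568.6219 K

568.6219 K


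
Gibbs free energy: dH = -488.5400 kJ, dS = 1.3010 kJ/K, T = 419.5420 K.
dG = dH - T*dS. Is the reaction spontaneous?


T*dS = 419.5420 * 1.3010 = 545.8241 kJ
dG = -488.5400 - 545.8241 = -1034.3641 kJ (spontaneous)

dG = -1034.3641 kJ, spontaneous


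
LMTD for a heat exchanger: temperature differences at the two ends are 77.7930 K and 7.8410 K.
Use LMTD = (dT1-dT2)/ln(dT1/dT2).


dT1/dT2 = 9.9213
ln(dT1/dT2) = 2.2947
LMTD = 69.9520 / 2.2947 = 30.4844 K

30.4844 K
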